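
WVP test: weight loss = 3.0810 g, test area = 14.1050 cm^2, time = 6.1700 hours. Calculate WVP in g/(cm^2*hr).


Formula: WVP = loss / (area * time)
Substituting: WVP = 3.0810 / (14.1050 * 6.1700)
Result: 0.0354025 g/(cm^2*hr)


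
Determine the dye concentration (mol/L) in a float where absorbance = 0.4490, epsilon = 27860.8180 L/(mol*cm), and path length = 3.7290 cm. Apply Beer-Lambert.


Formula: c = A / (epsilon * l)
Substituting: c = 0.4490 / (27860.8180 * 3.7290)
Result: 4.3218e-06 mol/L


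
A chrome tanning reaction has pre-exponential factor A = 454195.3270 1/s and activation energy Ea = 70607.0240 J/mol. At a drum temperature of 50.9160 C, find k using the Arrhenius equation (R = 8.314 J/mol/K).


T_K = T_C + 273.15 = 50.9160 + 273.15 = 324.0660 K
exponent = -Ea / (R * T_K) = -70607.0240 / (8.314 * 324.0660) = -26.2062
k = A * exp(exponent) = 454195.3270 * exp(-26.2062) = 1.8881e-06 1/s


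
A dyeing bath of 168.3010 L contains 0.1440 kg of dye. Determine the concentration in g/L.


Formula: Conc = dye_mass(kg) / volume(L) * 1000
Substituting: Conc = 0.1440 / 168.3010 * 1000
Result: 0.8556 g/L


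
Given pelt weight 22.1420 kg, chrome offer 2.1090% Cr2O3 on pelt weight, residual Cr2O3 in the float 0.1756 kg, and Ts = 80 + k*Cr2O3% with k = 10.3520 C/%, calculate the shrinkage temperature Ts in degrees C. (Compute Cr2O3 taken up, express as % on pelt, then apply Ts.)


Offered = pelt * offer_pct / 100 = 22.1420 * 2.1090 / 100 = 0.4670 kg
Uptake = offered - residual = 0.4670 - 0.1756 = 0.2914 kg
Cr2O3% on pelt = uptake / pelt * 100 = 0.2914 / 22.1420 * 100 = 1.3159 %
Ts = 80 + k * Cr2O3% = 80 + 10.3520 * 1.3159 = 93.6226 C


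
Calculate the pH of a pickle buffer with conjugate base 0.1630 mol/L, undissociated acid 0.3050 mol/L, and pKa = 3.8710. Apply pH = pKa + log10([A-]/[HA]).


ratio = [A-] / [HA] = 0.1630 / 0.3050 = 0.5344
log10(ratio) = -0.2721
pH = pKa + log10(ratio) = 3.8710 - 0.2721 = 3.5989


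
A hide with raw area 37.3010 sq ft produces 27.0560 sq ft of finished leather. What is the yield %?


Formula: Yield = finished / raw * 100
Substituting: Yield = 27.0560 / 37.3010 * 100
Result: 72.5342 %


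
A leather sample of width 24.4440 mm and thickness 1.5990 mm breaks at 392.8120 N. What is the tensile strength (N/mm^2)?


Formula: TS = force / (width * thickness)
Substituting: TS = 392.8120 / (24.4440 * 1.5990)
Result: 10.0500 N/mm^2


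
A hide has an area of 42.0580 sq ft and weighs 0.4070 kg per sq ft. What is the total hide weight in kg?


Formula: Weight = area * weight_per_sqft
Substituting: Weight = 42.0580 * 0.4070
Result: 17.1176 kg


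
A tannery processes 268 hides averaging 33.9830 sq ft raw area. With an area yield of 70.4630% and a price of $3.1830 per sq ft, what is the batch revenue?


Raw_total = N * avg_area = 268 * 33.9830 = 9107.4440 sq ft
Finished = Raw_total * yield / 100 = 9107.4440 * 70.4630 / 100 = 6417.3783 sq ft
Value = Finished * price = 6417.3783 * 3.1830 = 20426.5150 $


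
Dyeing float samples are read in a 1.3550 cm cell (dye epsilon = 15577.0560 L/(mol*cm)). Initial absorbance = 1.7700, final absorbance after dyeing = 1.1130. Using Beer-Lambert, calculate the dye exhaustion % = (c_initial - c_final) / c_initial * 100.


c_initial = A_i / (epsilon * l) = 1.7700 / (15577.0560 * 1.3550) = 8.3859e-05 mol/L
c_final = A_f / (epsilon * l) = 1.1130 / (15577.0560 * 1.3550) = 5.2732e-05 mol/L
Exhaustion = (c_initial - c_final) / c_initial * 100 = (8.3859e-05 - 5.2732e-05) / 8.3859e-05 * 100 = 37.1186 %


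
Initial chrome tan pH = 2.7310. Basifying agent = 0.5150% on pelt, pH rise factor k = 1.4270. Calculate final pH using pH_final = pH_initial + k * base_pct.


Formula: pH_final = pH_initial + k * base_pct
Substituting: pH_final = 2.7310 + 1.4270 * 0.5150
Result: 3.4659


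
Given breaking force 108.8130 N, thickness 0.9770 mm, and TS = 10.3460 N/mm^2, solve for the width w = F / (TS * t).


Formula: w = F / (TS * t)
Substituting: w = 108.8130 / (10.3460 * 0.9770)
Result: 10.7650 mm


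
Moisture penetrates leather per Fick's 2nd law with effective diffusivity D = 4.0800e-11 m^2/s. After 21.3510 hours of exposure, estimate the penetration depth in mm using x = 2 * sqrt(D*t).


t = 21.3510 hr * 3600 = 76863.6000 s
D * t = 4.0800e-11 * 76863.6000 = 3.1360e-06
x = 2 * sqrt(D*t) = 2 * sqrt(3.1360e-06) = 0.00354177 m = 3.5418 mm


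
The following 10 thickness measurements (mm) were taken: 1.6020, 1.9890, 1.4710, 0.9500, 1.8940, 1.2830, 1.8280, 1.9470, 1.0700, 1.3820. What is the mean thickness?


Formula: Average = sum / n
Substituting: Average = 15.4160 / 10
Result: 1.5416 mm


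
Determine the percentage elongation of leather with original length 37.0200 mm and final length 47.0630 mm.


Formula: Elongation = (Lf - L0) / L0 * 100
Substituting: Elongation = (47.0630 - 37.0200) / 37.0200 * 100
Result: 27.1286 %


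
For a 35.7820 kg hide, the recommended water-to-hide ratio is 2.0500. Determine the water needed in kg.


Formula: Water = hide_weight * ratio
Substituting: Water = 35.7820 * 2.0500
Result: 73.3531 kg


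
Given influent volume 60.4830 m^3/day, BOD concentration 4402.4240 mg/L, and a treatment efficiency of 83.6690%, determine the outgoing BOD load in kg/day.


Load_in = volume * conc / 1000 = 60.4830 * 4402.4240 / 1000 = 266.2718 kg/day
Removed = Load_in * eff / 100 = 266.2718 * 83.6690 / 100 = 222.7870 kg/day
Load_out = Load_in - Removed = 266.2718 - 222.7870 = 43.4848 kg/day


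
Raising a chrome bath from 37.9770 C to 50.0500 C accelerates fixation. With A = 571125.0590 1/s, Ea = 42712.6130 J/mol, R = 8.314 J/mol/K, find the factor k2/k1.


T1 = 37.9770 + 273.15 = 311.1270 K; T2 = 50.0500 + 273.15 = 323.2000 K
k1 = A * exp(-Ea/(R*T1)) = 571125.0590 * exp(-42712.6130/(8.314*311.1270)) = 0.0385049 1/s
k2 = A * exp(-Ea/(R*T2)) = 571125.0590 * exp(-42712.6130/(8.314*323.2000)) = 0.07135 1/s
k2/k1 = 0.07135 / 0.0385049 = 1.8530


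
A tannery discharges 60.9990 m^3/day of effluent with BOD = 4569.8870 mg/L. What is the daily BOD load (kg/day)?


Formula: BOD_load = volume * conc / 1000
Substituting: BOD_load = 60.9990 * 4569.8870 / 1000
Result: 278.7585 kg/day


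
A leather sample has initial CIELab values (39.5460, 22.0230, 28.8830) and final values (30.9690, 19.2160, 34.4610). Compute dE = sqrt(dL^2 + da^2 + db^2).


dL = -8.5770, da = -2.8070, db = 5.5780
dE = sqrt((-8.5770)^2 + (-2.8070)^2 + 5.5780^2) = 10.6093


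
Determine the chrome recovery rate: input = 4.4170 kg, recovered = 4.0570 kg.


Formula: Recovery = recovered / input * 100
Substituting: Recovery = 4.0570 / 4.4170 * 100
Result: 91.8497 %


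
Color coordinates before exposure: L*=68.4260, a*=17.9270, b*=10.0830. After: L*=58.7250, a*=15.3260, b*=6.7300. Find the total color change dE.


dL = -9.7010, da = -2.6010, db = -3.3530
dE = sqrt((-9.7010)^2 + (-2.6010)^2 + (-3.3530)^2) = 10.5885


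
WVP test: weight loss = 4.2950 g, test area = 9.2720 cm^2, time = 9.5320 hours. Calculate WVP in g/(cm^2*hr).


Formula: WVP = loss / (area * time)
Substituting: WVP = 4.2950 / (9.2720 * 9.5320)
Result: 0.0485966 g/(cm^2*hr)


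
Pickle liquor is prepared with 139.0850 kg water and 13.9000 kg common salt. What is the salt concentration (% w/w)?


Formula: Conc = salt / (water + salt) * 100
Substituting: Conc = 13.9000 / (139.0850 + 13.9000) * 100
Result: 9.0859 %


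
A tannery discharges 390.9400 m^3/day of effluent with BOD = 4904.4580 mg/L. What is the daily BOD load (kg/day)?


Formula: BOD_load = volume * conc / 1000
Substituting: BOD_load = 390.9400 * 4904.4580 / 1000
Result: 1917.3488 kg/day


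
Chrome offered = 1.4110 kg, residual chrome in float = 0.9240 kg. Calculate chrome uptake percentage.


Formula: Uptake = (offered - residual) / offered * 100
Substituting: Uptake = (1.4110 - 0.9240) / 1.4110 * 100
Result: 34.5145 %


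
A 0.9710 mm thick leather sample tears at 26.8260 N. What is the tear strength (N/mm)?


Formula: Tear strength = force / thickness
Substituting: Tear strength = 26.8260 / 0.9710
Result: 27.6272 N/mm


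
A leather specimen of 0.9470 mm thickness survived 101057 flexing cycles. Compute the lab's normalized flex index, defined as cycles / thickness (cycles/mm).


Formula: Index = cycles / thickness
Substituting: Index = 101057 / 0.9470
Result: 106712.7772 cycles/mm


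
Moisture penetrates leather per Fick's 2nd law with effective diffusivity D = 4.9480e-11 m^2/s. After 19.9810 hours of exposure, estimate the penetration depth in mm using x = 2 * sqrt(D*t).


t = 19.9810 hr * 3600 = 71931.6000 s
D * t = 4.9480e-11 * 71931.6000 = 3.5592e-06
x = 2 * sqrt(D*t) = 2 * sqrt(3.5592e-06) = 0.00377316 m = 3.7732 mm


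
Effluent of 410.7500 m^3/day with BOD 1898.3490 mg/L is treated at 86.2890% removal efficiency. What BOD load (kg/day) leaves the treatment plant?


Load_in = volume * conc / 1000 = 410.7500 * 1898.3490 / 1000 = 779.7469 kg/day
Removed = Load_in * eff / 100 = 779.7469 * 86.2890 / 100 = 672.8358 kg/day
Load_out = Load_in - Removed = 779.7469 - 672.8358 = 106.9111 kg/day


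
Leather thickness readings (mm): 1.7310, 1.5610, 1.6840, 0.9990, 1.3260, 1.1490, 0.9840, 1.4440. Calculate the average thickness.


Formula: Average = sum / n
Substituting: Average = 10.8780 / 8
Result: 1.3598 mm


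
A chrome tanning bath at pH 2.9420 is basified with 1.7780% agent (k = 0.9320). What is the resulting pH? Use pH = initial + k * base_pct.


Formula: pH_final = pH_initial + k * base_pct
Substituting: pH_final = 2.9420 + 0.9320 * 1.7780
Result: 4.5991


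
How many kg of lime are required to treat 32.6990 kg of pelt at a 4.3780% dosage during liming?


Formula: Lime = substrate * pct / 100
Substituting: Lime = 32.6990 * 4.3780 / 100
Result: 1.4316 kg


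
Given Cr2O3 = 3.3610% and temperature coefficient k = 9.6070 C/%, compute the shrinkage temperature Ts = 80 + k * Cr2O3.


Formula: Ts = 80 + k * Cr2O3
Substituting: Ts = 80 + 9.6070 * 3.3610
Result: 112.2891 C


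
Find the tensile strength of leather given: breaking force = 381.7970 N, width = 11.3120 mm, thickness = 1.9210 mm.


Formula: TS = force / (width * thickness)
Substituting: TS = 381.7970 / (11.3120 * 1.9210)
Result: 17.5698 N/mm^2


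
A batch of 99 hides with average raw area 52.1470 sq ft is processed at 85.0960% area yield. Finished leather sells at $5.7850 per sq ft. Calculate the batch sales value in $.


Raw_total = N * avg_area = 99 * 52.1470 = 5162.5530 sq ft
Finished = Raw_total * yield / 100 = 5162.5530 * 85.0960 / 100 = 4393.1261 sq ft
Value = Finished * price = 4393.1261 * 5.7850 = 25414.2345 $


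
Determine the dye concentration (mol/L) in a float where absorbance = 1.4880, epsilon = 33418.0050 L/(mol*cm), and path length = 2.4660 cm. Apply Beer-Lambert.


Formula: c = A / (epsilon * l)
Substituting: c = 1.4880 / (33418.0050 * 2.4660)
Result: 1.8056e-05 mol/L


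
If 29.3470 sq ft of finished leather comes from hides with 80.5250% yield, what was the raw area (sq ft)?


Formula: raw = finished * 100 / yield
Substituting: raw = 29.3470 * 100 / 80.5250
Result: 36.4446 sq ft


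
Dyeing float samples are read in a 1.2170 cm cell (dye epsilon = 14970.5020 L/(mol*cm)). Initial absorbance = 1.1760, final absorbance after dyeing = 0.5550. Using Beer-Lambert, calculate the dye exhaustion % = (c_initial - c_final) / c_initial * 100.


c_initial = A_i / (epsilon * l) = 1.1760 / (14970.5020 * 1.2170) = 6.4548e-05 mol/L
c_final = A_f / (epsilon * l) = 0.5550 / (14970.5020 * 1.2170) = 3.0463e-05 mol/L
Exhaustion = (c_initial - c_final) / c_initial * 100 = (6.4548e-05 - 3.0463e-05) / 6.4548e-05 * 100 = 52.8061 %


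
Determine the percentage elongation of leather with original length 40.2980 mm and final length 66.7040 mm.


Formula: Elongation = (Lf - L0) / L0 * 100
Substituting: Elongation = (66.7040 - 40.2980) / 40.2980 * 100
Result: 65.5268 %


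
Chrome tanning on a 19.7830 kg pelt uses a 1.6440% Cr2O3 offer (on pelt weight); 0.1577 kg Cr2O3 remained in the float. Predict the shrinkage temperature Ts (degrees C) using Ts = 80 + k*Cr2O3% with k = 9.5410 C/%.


Offered = pelt * offer_pct / 100 = 19.7830 * 1.6440 / 100 = 0.3252 kg
Uptake = offered - residual = 0.3252 - 0.1577 = 0.1675 kg
Cr2O3% on pelt = uptake / pelt * 100 = 0.1675 / 19.7830 * 100 = 0.8469 %
Ts = 80 + k * Cr2O3% = 80 + 9.5410 * 0.8469 = 88.0798 C


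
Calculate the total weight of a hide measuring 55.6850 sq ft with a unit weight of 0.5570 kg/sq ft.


Formula: Weight = area * weight_per_sqft
Substituting: Weight = 55.6850 * 0.5570
Result: 31.0165 kg


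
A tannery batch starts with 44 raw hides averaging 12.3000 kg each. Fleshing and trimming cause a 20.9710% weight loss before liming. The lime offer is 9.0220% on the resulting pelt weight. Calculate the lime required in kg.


Total_raw = N * avg_wt = 44 * 12.3000 = 541.2000 kg
Substrate = Total_raw * (1 - loss/100) = 541.2000 * (1 - 20.9710/100) = 427.7049 kg
Lime = Substrate * pct / 100 = 427.7049 * 9.0220 / 100 = 38.5875 kg


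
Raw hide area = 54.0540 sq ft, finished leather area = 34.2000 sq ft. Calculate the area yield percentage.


Formula: Yield = finished / raw * 100
Substituting: Yield = 34.2000 / 54.0540 * 100
Result: 63.2701 %


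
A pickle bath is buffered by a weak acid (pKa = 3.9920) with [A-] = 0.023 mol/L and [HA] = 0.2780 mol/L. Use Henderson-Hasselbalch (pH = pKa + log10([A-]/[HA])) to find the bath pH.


ratio = [A-] / [HA] = 0.023 / 0.2780 = 0.0827338
log10(ratio) = -1.0823
pH = pKa + log10(ratio) = 3.9920 - 1.0823 = 2.9097


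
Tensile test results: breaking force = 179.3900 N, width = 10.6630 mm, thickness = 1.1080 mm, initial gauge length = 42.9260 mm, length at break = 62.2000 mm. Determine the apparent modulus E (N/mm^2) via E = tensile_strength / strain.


TS = F / (w * t) = 179.3900 / (10.6630 * 1.1080) = 15.1838 N/mm^2
strain = (Lf - L0) / L0 = (62.2000 - 42.9260) / 42.9260 = 0.4490
E = TS / strain = 15.1838 / 0.4490 = 33.8164 N/mm^2


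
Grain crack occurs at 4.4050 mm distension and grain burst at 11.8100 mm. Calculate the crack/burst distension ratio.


Formula: Ratio = crack / burst
Substituting: Ratio = 4.4050 / 11.8100
Result: 0.3730


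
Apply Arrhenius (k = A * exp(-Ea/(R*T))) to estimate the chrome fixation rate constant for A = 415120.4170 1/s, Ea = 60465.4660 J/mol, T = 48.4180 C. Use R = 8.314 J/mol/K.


T_K = T_C + 273.15 = 48.4180 + 273.15 = 321.5680 K
exponent = -Ea / (R * T_K) = -60465.4660 / (8.314 * 321.5680) = -22.6165
k = A * exp(exponent) = 415120.4170 * exp(-22.6165) = 6.2513e-05 1/s


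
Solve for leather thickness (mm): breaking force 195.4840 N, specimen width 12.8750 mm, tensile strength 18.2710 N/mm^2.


Formula: t = F / (TS * w)
Substituting: t = 195.4840 / (18.2710 * 12.8750)
Result: 0.8310 mm


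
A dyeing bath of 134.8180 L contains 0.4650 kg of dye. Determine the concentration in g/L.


Formula: Conc = dye_mass(kg) / volume(L) * 1000
Substituting: Conc = 0.4650 / 134.8180 * 1000
Result: 3.4491 g/L


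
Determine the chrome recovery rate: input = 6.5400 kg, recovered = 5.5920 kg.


Formula: Recovery = recovered / input * 100
Substituting: Recovery = 5.5920 / 6.5400 * 100
Result: 85.5046 %


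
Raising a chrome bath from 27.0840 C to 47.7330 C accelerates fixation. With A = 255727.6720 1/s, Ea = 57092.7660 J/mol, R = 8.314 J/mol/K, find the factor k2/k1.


T1 = 27.0840 + 273.15 = 300.2340 K; T2 = 47.7330 + 273.15 = 320.8830 K
k1 = A * exp(-Ea/(R*T1)) = 255727.6720 * exp(-57092.7660/(8.314*300.2340)) = 2.9815e-05 1/s
k2 = A * exp(-Ea/(R*T2)) = 255727.6720 * exp(-57092.7660/(8.314*320.8830)) = 1.2991e-04 1/s
k2/k1 = 1.2991e-04 / 2.9815e-05 = 4.3573


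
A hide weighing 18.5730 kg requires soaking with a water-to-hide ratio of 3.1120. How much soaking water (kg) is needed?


Formula: Water = hide_weight * ratio
Substituting: Water = 18.5730 * 3.1120
Result: 57.7992 kg


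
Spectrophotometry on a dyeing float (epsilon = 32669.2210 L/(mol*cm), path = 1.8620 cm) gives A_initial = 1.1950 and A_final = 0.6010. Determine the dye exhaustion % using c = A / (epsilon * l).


c_initial = A_i / (epsilon * l) = 1.1950 / (32669.2210 * 1.8620) = 1.9645e-05 mol/L
c_final = A_f / (epsilon * l) = 0.6010 / (32669.2210 * 1.8620) = 9.8800e-06 mol/L
Exhaustion = (c_initial - c_final) / c_initial * 100 = (1.9645e-05 - 9.8800e-06) / 1.9645e-05 * 100 = 49.7071 %


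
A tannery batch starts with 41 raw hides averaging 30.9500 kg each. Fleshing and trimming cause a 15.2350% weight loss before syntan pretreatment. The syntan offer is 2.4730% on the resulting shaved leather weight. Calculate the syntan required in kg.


Total_raw = N * avg_wt = 41 * 30.9500 = 1268.9500 kg
Substrate = Total_raw * (1 - loss/100) = 1268.9500 * (1 - 15.2350/100) = 1075.6255 kg
Syntan = Substrate * pct / 100 = 1075.6255 * 2.4730 / 100 = 26.6002 kg


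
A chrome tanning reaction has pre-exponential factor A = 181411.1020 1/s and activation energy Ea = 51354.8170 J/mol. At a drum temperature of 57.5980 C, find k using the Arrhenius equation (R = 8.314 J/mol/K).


T_K = T_C + 273.15 = 57.5980 + 273.15 = 330.7480 K
exponent = -Ea / (R * T_K) = -51354.8170 / (8.314 * 330.7480) = -18.6756
k = A * exp(exponent) = 181411.1020 * exp(-18.6756) = 0.00140594 1/s


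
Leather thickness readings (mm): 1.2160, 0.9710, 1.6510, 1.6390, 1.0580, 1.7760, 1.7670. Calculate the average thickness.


Formula: Average = sum / n
Substituting: Average = 10.0780 / 7
Result: 1.4397 mm


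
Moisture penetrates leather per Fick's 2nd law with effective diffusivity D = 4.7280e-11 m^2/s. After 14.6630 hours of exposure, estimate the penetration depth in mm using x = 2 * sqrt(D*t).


t = 14.6630 hr * 3600 = 52786.8000 s
D * t = 4.7280e-11 * 52786.8000 = 2.4958e-06
x = 2 * sqrt(D*t) = 2 * sqrt(2.4958e-06) = 0.00315959 m = 3.1596 mm


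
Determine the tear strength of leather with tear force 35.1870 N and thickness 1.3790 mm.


Formula: Tear strength = force / thickness
Substituting: Tear strength = 35.1870 / 1.3790
Result: 25.5163 N/mm


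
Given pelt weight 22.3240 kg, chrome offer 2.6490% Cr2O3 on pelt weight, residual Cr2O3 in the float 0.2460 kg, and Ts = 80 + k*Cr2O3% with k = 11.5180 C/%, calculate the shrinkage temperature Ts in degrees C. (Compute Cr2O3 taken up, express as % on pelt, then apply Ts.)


Offered = pelt * offer_pct / 100 = 22.3240 * 2.6490 / 100 = 0.5914 kg
Uptake = offered - residual = 0.5914 - 0.2460 = 0.3454 kg
Cr2O3% on pelt = uptake / pelt * 100 = 0.3454 / 22.3240 * 100 = 1.5470 %
Ts = 80 + k * Cr2O3% = 80 + 11.5180 * 1.5470 = 97.8189 C


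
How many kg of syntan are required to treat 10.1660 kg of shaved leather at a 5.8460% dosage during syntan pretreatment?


Formula: Syntan = substrate * pct / 100
Substituting: Syntan = 10.1660 * 5.8460 / 100
Result: 0.5943 kg


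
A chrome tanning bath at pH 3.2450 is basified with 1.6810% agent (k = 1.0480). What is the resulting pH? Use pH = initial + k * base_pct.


Formula: pH_final = pH_initial + k * base_pct
Substituting: pH_final = 3.2450 + 1.0480 * 1.6810
Result: 5.0067


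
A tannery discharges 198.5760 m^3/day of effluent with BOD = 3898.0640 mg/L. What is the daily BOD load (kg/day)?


Formula: BOD_load = volume * conc / 1000
Substituting: BOD_load = 198.5760 * 3898.0640 / 1000
Result: 774.0620 kg/day


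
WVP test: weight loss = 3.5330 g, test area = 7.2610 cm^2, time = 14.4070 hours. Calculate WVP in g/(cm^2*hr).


Formula: WVP = loss / (area * time)
Substituting: WVP = 3.5330 / (7.2610 * 14.4070)
Result: 0.0337733 g/(cm^2*hr)


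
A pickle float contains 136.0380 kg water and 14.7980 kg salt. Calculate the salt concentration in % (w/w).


Formula: Conc = salt / (water + salt) * 100
Substituting: Conc = 14.7980 / (136.0380 + 14.7980) * 100
Result: 9.8107 %


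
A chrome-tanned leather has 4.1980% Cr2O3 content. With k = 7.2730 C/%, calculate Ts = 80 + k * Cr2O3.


Formula: Ts = 80 + k * Cr2O3
Substituting: Ts = 80 + 7.2730 * 4.1980
Result: 110.5321 C


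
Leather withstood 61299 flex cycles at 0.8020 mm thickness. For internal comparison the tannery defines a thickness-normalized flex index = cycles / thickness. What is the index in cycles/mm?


Formula: Index = cycles / thickness
Substituting: Index = 61299 / 0.8020
Result: 76432.6683 cycles/mm


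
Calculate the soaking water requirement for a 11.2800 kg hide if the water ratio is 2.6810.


Formula: Water = hide_weight * ratio
Substituting: Water = 11.2800 * 2.6810
Result: 30.2417 kg


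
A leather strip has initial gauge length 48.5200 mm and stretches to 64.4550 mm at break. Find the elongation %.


Formula: Elongation = (Lf - L0) / L0 * 100
Substituting: Elongation = (64.4550 - 48.5200) / 48.5200 * 100
Result: 32.8421 %


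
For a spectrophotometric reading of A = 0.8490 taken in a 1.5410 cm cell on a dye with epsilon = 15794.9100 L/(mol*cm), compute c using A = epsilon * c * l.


Formula: c = A / (epsilon * l)
Substituting: c = 0.8490 / (15794.9100 * 1.5410)
Result: 3.4881e-05 mol/L


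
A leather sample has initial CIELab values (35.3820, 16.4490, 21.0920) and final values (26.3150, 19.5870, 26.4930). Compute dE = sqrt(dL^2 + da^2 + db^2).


dL = -9.0670, da = 3.1380, db = 5.4010
dE = sqrt((-9.0670)^2 + 3.1380^2 + 5.4010^2) = 11.0104


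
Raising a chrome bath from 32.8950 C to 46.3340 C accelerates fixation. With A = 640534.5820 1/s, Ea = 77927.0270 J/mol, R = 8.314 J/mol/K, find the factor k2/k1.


T1 = 32.8950 + 273.15 = 306.0450 K; T2 = 46.3340 + 273.15 = 319.4840 K
k1 = A * exp(-Ea/(R*T1)) = 640534.5820 * exp(-77927.0270/(8.314*306.0450)) = 3.2045e-08 1/s
k2 = A * exp(-Ea/(R*T2)) = 640534.5820 * exp(-77927.0270/(8.314*319.4840)) = 1.1621e-07 1/s
k2/k1 = 1.1621e-07 / 3.2045e-08 = 3.6265


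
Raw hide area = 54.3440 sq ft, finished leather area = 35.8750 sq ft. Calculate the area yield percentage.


Formula: Yield = finished / raw * 100
Substituting: Yield = 35.8750 / 54.3440 * 100
Result: 66.0146 %


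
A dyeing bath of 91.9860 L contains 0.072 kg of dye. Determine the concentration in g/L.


Formula: Conc = dye_mass(kg) / volume(L) * 1000
Substituting: Conc = 0.072 / 91.9860 * 1000
Result: 0.7827 g/L


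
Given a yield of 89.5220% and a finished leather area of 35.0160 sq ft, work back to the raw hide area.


Formula: raw = finished * 100 / yield
Substituting: raw = 35.0160 * 100 / 89.5220
Result: 39.1144 sq ft


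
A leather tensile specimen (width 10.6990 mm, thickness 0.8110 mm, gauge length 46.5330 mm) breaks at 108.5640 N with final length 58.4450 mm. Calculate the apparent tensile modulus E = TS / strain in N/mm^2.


TS = F / (w * t) = 108.5640 / (10.6990 * 0.8110) = 12.5119 N/mm^2
strain = (Lf - L0) / L0 = (58.4450 - 46.5330) / 46.5330 = 0.2560
E = TS / strain = 12.5119 / 0.2560 = 48.8763 N/mm^2


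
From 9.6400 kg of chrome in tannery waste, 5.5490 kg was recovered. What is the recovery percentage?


Formula: Recovery = recovered / input * 100
Substituting: Recovery = 5.5490 / 9.6400 * 100
Result: 57.5622 %


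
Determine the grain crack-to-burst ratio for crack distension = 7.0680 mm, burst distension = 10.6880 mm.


Formula: Ratio = crack / burst
Substituting: Ratio = 7.0680 / 10.6880
Result: 0.6613


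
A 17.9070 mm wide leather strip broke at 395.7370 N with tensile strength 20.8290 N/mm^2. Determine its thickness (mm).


Formula: t = F / (TS * w)
Substituting: t = 395.7370 / (20.8290 * 17.9070)
Result: 1.0610 mm


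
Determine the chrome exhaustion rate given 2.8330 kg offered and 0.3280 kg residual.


Formula: Uptake = (offered - residual) / offered * 100
Substituting: Uptake = (2.8330 - 0.3280) / 2.8330 * 100
Result: 88.4222 %


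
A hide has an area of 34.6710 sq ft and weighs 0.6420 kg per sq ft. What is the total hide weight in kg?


Formula: Weight = area * weight_per_sqft
Substituting: Weight = 34.6710 * 0.6420
Result: 22.2588 kg


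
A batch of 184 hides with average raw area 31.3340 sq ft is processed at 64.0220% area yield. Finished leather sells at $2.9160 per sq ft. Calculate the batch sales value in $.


Raw_total = N * avg_area = 184 * 31.3340 = 5765.4560 sq ft
Finished = Raw_total * yield / 100 = 5765.4560 * 64.0220 / 100 = 3691.1602 sq ft
Value = Finished * price = 3691.1602 * 2.9160 = 10763.4233 $


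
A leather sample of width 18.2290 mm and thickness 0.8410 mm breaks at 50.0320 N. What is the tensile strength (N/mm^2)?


Formula: TS = force / (width * thickness)
Substituting: TS = 50.0320 / (18.2290 * 0.8410)
Result: 3.2635 N/mm^2


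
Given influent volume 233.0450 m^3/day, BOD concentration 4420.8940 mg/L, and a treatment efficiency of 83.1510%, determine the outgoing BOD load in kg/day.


Load_in = volume * conc / 1000 = 233.0450 * 4420.8940 / 1000 = 1030.2672 kg/day
Removed = Load_in * eff / 100 = 1030.2672 * 83.1510 / 100 = 856.6775 kg/day
Load_out = Load_in - Removed = 1030.2672 - 856.6775 = 173.5897 kg/day


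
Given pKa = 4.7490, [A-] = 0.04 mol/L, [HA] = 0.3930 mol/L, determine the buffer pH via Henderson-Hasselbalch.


ratio = [A-] / [HA] = 0.04 / 0.3930 = 0.1018
log10(ratio) = -0.9923
pH = pKa + log10(ratio) = 4.7490 - 0.9923 = 3.7567


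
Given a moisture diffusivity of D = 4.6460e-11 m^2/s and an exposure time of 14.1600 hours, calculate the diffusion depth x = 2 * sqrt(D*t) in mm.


t = 14.1600 hr * 3600 = 50976.0000 s
D * t = 4.6460e-11 * 50976.0000 = 2.3683e-06
x = 2 * sqrt(D*t) = 2 * sqrt(2.3683e-06) = 0.00307789 m = 3.0779 mm


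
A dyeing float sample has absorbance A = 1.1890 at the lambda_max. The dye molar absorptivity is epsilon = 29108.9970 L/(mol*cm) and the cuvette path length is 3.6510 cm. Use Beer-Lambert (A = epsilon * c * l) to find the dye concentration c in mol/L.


Formula: c = A / (epsilon * l)
Substituting: c = 1.1890 / (29108.9970 * 3.6510)
Result: 1.1188e-05 mol/L


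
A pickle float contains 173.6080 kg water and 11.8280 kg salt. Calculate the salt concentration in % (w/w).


Formula: Conc = salt / (water + salt) * 100
Substituting: Conc = 11.8280 / (173.6080 + 11.8280) * 100
Result: 6.3785 %


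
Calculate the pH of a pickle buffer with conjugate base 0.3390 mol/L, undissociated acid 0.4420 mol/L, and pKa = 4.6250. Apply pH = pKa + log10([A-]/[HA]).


ratio = [A-] / [HA] = 0.3390 / 0.4420 = 0.7670
log10(ratio) = -0.1152
pH = pKa + log10(ratio) = 4.6250 - 0.1152 = 4.5098


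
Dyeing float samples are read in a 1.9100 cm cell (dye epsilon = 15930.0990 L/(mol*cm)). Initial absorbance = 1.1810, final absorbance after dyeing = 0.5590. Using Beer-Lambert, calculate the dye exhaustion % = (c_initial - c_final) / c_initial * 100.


c_initial = A_i / (epsilon * l) = 1.1810 / (15930.0990 * 1.9100) = 3.8815e-05 mol/L
c_final = A_f / (epsilon * l) = 0.5590 / (15930.0990 * 1.9100) = 1.8372e-05 mol/L
Exhaustion = (c_initial - c_final) / c_initial * 100 = (3.8815e-05 - 1.8372e-05) / 3.8815e-05 * 100 = 52.6672 %


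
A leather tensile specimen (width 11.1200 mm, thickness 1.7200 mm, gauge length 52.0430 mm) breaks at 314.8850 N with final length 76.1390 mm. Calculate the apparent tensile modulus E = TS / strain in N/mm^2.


TS = F / (w * t) = 314.8850 / (11.1200 * 1.7200) = 16.4634 N/mm^2
strain = (Lf - L0) / L0 = (76.1390 - 52.0430) / 52.0430 = 0.4630
E = TS / strain = 16.4634 / 0.4630 = 35.5579 N/mm^2


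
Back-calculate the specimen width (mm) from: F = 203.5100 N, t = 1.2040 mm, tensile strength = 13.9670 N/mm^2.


Formula: w = F / (TS * t)
Substituting: w = 203.5100 / (13.9670 * 1.2040)
Result: 12.1020 mm


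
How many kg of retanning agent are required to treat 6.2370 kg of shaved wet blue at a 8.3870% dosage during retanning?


Formula: Retan = substrate * pct / 100
Substituting: Retan = 6.2370 * 8.3870 / 100
Result: 0.5231 kg


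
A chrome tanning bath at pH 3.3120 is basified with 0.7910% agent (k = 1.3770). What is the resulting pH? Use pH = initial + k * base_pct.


Formula: pH_final = pH_initial + k * base_pct
Substituting: pH_final = 3.3120 + 1.3770 * 0.7910
Result: 4.4012


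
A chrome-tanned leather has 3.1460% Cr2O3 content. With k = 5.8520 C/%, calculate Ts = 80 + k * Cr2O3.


Formula: Ts = 80 + k * Cr2O3
Substituting: Ts = 80 + 5.8520 * 3.1460
Result: 98.4104 C


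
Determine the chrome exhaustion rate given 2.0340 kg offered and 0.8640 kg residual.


Formula: Uptake = (offered - residual) / offered * 100
Substituting: Uptake = (2.0340 - 0.8640) / 2.0340 * 100
Result: 57.5221 %


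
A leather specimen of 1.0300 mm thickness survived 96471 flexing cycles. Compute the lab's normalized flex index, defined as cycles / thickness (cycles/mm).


Formula: Index = cycles / thickness
Substituting: Index = 96471 / 1.0300
Result: 93661.1650 cycles/mm


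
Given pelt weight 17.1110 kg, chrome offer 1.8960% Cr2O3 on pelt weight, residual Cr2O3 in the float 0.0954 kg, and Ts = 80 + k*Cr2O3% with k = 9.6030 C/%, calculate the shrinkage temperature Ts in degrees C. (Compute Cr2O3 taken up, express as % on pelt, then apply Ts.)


Offered = pelt * offer_pct / 100 = 17.1110 * 1.8960 / 100 = 0.3244 kg
Uptake = offered - residual = 0.3244 - 0.0954 = 0.2290 kg
Cr2O3% on pelt = uptake / pelt * 100 = 0.2290 / 17.1110 * 100 = 1.3385 %
Ts = 80 + k * Cr2O3% = 80 + 9.6030 * 1.3385 = 92.8533 C


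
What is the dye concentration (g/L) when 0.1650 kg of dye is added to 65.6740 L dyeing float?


Formula: Conc = dye_mass(kg) / volume(L) * 1000
Substituting: Conc = 0.1650 / 65.6740 * 1000
Result: 2.5124 g/L


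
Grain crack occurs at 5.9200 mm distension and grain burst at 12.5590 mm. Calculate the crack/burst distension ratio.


Formula: Ratio = crack / burst
Substituting: Ratio = 5.9200 / 12.5590
Result: 0.4714


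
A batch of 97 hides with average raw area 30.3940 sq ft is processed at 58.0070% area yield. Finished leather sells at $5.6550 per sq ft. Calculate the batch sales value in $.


Raw_total = N * avg_area = 97 * 30.3940 = 2948.2180 sq ft
Finished = Raw_total * yield / 100 = 2948.2180 * 58.0070 / 100 = 1710.1728 sq ft
Value = Finished * price = 1710.1728 * 5.6550 = 9671.0273 $


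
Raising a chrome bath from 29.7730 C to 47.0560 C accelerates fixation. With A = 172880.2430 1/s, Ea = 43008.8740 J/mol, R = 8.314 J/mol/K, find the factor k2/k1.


T1 = 29.7730 + 273.15 = 302.9230 K; T2 = 47.0560 + 273.15 = 320.2060 K
k1 = A * exp(-Ea/(R*T1)) = 172880.2430 * exp(-43008.8740/(8.314*302.9230)) = 0.00662562 1/s
k2 = A * exp(-Ea/(R*T2)) = 172880.2430 * exp(-43008.8740/(8.314*320.2060)) = 0.0166544 1/s
k2/k1 = 0.0166544 / 0.00662562 = 2.5136


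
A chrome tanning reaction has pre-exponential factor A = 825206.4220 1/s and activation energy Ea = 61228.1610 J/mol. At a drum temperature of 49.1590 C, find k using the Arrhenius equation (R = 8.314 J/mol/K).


T_K = T_C + 273.15 = 49.1590 + 273.15 = 322.3090 K
exponent = -Ea / (R * T_K) = -61228.1610 / (8.314 * 322.3090) = -22.8491
k = A * exp(exponent) = 825206.4220 * exp(-22.8491) = 9.8476e-05 1/s


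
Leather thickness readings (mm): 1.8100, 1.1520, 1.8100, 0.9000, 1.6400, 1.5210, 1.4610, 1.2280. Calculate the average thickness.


Formula: Average = sum / n
Substituting: Average = 11.5220 / 8
Result: 1.4403 mm


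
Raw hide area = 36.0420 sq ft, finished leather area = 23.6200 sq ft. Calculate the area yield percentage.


Formula: Yield = finished / raw * 100
Substituting: Yield = 23.6200 / 36.0420 * 100
Result: 65.5347 %


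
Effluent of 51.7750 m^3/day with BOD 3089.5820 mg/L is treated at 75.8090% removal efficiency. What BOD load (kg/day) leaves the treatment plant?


Load_in = volume * conc / 1000 = 51.7750 * 3089.5820 / 1000 = 159.9631 kg/day
Removed = Load_in * eff / 100 = 159.9631 * 75.8090 / 100 = 121.2664 kg/day
Load_out = Load_in - Removed = 159.9631 - 121.2664 = 38.6967 kg/day


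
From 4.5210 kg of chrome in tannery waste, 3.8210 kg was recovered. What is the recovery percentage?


Formula: Recovery = recovered / input * 100
Substituting: Recovery = 3.8210 / 4.5210 * 100
Result: 84.5167 %


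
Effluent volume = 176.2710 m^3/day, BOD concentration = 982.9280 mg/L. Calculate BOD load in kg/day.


Formula: BOD_load = volume * conc / 1000
Substituting: BOD_load = 176.2710 * 982.9280 / 1000
Result: 173.2617 kg/day


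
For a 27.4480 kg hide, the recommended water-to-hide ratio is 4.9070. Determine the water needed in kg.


Formula: Water = hide_weight * ratio
Substituting: Water = 27.4480 * 4.9070
Result: 134.6873 kg


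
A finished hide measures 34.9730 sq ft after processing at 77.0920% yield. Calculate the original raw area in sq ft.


Formula: raw = finished * 100 / yield
Substituting: raw = 34.9730 * 100 / 77.0920
Result: 45.3653 sq ft


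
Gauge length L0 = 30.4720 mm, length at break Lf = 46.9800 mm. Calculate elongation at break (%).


Formula: Elongation = (Lf - L0) / L0 * 100
Substituting: Elongation = (46.9800 - 30.4720) / 30.4720 * 100
Result: 54.1743 %


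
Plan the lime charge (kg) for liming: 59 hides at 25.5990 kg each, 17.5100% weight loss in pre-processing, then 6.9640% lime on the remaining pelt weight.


Total_raw = N * avg_wt = 59 * 25.5990 = 1510.3410 kg
Substrate = Total_raw * (1 - loss/100) = 1510.3410 * (1 - 17.5100/100) = 1245.8803 kg
Lime = Substrate * pct / 100 = 1245.8803 * 6.9640 / 100 = 86.7631 kg


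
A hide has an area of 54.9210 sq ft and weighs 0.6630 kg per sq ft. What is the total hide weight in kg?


Formula: Weight = area * weight_per_sqft
Substituting: Weight = 54.9210 * 0.6630
Result: 36.4126 kg


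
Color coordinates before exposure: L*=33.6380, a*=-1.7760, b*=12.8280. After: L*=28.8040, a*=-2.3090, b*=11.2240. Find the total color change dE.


dL = -4.8340, da = -0.5330, db = -1.6040
dE = sqrt((-4.8340)^2 + (-0.5330)^2 + (-1.6040)^2) = 5.1210


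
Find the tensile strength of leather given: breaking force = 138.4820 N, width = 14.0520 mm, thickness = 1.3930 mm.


Formula: TS = force / (width * thickness)
Substituting: TS = 138.4820 / (14.0520 * 1.3930)
Result: 7.0746 N/mm^2


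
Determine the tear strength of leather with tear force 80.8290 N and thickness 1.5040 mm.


Formula: Tear strength = force / thickness
Substituting: Tear strength = 80.8290 / 1.5040
Result: 53.7427 N/mm


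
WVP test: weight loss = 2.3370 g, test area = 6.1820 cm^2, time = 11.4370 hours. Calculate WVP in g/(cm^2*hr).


Formula: WVP = loss / (area * time)
Substituting: WVP = 2.3370 / (6.1820 * 11.4370)
Result: 0.0330535 g/(cm^2*hr)


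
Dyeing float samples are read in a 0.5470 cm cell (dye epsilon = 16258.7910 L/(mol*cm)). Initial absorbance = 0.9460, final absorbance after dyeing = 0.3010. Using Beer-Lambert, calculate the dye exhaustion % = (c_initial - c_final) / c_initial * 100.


c_initial = A_i / (epsilon * l) = 0.9460 / (16258.7910 * 0.5470) = 1.0637e-04 mol/L
c_final = A_f / (epsilon * l) = 0.3010 / (16258.7910 * 0.5470) = 3.3845e-05 mol/L
Exhaustion = (c_initial - c_final) / c_initial * 100 = (1.0637e-04 - 3.3845e-05) / 1.0637e-04 * 100 = 68.1818 %


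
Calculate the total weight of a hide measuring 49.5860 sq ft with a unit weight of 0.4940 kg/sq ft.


Formula: Weight = area * weight_per_sqft
Substituting: Weight = 49.5860 * 0.4940
Result: 24.4955 kg


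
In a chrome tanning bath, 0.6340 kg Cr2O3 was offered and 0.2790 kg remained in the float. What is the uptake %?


Formula: Uptake = (offered - residual) / offered * 100
Substituting: Uptake = (0.6340 - 0.2790) / 0.6340 * 100
Result: 55.9937 %


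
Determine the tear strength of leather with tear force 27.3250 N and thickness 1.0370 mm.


Formula: Tear strength = force / thickness
Substituting: Tear strength = 27.3250 / 1.0370
Result: 26.3500 N/mm


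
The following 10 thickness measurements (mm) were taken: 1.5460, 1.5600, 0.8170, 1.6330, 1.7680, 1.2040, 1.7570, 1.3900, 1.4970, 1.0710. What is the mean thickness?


Formula: Average = sum / n
Substituting: Average = 14.2430 / 10
Result: 1.4243 mm


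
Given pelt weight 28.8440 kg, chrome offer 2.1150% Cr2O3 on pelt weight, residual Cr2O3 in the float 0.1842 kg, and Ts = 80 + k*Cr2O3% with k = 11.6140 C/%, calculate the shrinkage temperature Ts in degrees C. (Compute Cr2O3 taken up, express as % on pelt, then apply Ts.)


Offered = pelt * offer_pct / 100 = 28.8440 * 2.1150 / 100 = 0.6101 kg
Uptake = offered - residual = 0.6101 - 0.1842 = 0.4259 kg
Cr2O3% on pelt = uptake / pelt * 100 = 0.4259 / 28.8440 * 100 = 1.4764 %
Ts = 80 + k * Cr2O3% = 80 + 11.6140 * 1.4764 = 97.1468 C


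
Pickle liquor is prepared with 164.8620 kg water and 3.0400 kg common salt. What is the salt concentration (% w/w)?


Formula: Conc = salt / (water + salt) * 100
Substituting: Conc = 3.0400 / (164.8620 + 3.0400) * 100
Result: 1.8106 %


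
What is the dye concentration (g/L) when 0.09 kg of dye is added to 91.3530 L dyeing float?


Formula: Conc = dye_mass(kg) / volume(L) * 1000
Substituting: Conc = 0.09 / 91.3530 * 1000
Result: 0.9852 g/L


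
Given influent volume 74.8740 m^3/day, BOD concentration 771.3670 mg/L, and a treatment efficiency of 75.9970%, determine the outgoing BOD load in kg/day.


Load_in = volume * conc / 1000 = 74.8740 * 771.3670 / 1000 = 57.7553 kg/day
Removed = Load_in * eff / 100 = 57.7553 * 75.9970 / 100 = 43.8923 kg/day
Load_out = Load_in - Removed = 57.7553 - 43.8923 = 13.8630 kg/day


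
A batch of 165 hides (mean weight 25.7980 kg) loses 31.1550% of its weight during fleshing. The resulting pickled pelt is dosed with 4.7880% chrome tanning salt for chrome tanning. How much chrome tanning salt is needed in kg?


Total_raw = N * avg_wt = 165 * 25.7980 = 4256.6700 kg
Substrate = Total_raw * (1 - loss/100) = 4256.6700 * (1 - 31.1550/100) = 2930.5045 kg
Chrome = Substrate * pct / 100 = 2930.5045 * 4.7880 / 100 = 140.3126 kg


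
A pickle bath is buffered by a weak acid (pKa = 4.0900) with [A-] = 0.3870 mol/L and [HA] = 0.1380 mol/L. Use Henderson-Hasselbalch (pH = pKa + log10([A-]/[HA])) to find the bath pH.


ratio = [A-] / [HA] = 0.3870 / 0.1380 = 2.8043
log10(ratio) = 0.4478
pH = pKa + log10(ratio) = 4.0900 + 0.4478 = 4.5378


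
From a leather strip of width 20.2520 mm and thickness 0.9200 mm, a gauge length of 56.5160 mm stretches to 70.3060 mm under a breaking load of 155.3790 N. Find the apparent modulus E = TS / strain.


TS = F / (w * t) = 155.3790 / (20.2520 * 0.9200) = 8.3394 N/mm^2
strain = (Lf - L0) / L0 = (70.3060 - 56.5160) / 56.5160 = 0.2440
E = TS / strain = 8.3394 / 0.2440 = 34.1778 N/mm^2


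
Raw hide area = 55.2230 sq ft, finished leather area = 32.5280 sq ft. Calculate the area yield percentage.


Formula: Yield = finished / raw * 100
Substituting: Yield = 32.5280 / 55.2230 * 100
Result: 58.9030 %


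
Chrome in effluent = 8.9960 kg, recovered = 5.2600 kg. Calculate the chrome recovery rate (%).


Formula: Recovery = recovered / input * 100
Substituting: Recovery = 5.2600 / 8.9960 * 100
Result: 58.4704 %


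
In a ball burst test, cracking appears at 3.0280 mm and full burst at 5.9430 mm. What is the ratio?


Formula: Ratio = crack / burst
Substituting: Ratio = 3.0280 / 5.9430
Result: 0.5095


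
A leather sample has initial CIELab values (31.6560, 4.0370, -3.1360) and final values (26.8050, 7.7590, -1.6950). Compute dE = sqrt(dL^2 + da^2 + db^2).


dL = -4.8510, da = 3.7220, db = 1.4410
dE = sqrt((-4.8510)^2 + 3.7220^2 + 1.4410^2) = 6.2819


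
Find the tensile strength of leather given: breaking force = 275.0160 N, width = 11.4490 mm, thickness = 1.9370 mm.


Formula: TS = force / (width * thickness)
Substituting: TS = 275.0160 / (11.4490 * 1.9370)
Result: 12.4011 N/mm^2


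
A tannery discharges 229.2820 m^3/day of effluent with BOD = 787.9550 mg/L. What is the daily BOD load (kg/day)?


Formula: BOD_load = volume * conc / 1000
Substituting: BOD_load = 229.2820 * 787.9550 / 1000
Result: 180.6639 kg/day
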